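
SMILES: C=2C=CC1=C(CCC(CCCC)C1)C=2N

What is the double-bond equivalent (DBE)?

Molecular formula from the SMILES: C14H21N.
DoU = (2C + 2 + N − H − X)/2 = (2·14 + 2 + 1 − 21 − 0)/2 = 10/2 = 5.
(Structurally: 2 ring(s) + 3 π bond(s) = 5.)

5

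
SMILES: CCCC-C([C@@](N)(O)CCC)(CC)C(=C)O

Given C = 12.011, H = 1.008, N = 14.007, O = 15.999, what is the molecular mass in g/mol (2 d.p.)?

229.36

Molecular formula: C13H27NO2.
M = 13×12.011 + 27×1.008 + 1×14.007 + 2×15.999 = 229.36 g/mol.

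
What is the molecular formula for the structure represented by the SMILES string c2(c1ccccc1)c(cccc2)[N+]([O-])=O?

C12H9NO2

Heavy atoms from the SMILES: 12 C, 1 N, 2 O.
Implicit hydrogens by atom environment:
  9 × C (aromatic): 1 H each → 9
  3 × C (aromatic): no H
  1 × N (charge +1): no H
  1 × O: no H
  1 × O (charge -1): no H
  Total hydrogens = 9.
Molecular formula: C12H9NO2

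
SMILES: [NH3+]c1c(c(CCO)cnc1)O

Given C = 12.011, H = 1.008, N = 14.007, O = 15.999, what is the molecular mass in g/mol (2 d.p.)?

Molecular formula: C7H11N2O2+.
M = 7×12.011 + 11×1.008 + 2×14.007 + 2×15.999 = 155.18 g/mol.

155.18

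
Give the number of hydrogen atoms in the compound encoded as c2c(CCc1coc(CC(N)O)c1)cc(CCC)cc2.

23

Hydrogens are implicit in SMILES; fill each atom to its normal valence:
  6 × C (aromatic): 1 H each → 6
  5 × C: 2 H each → 10
  4 × C (aromatic): no H
  1 × C: 3 H
  1 × C: 1 H
  1 × N: 2 H
  1 × O: 1 H
  1 × O (aromatic): no H
  Total hydrogens = 23.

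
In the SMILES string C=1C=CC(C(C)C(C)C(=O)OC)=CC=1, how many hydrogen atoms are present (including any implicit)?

16

Hydrogens are implicit in SMILES; fill each atom to its normal valence:
  5 × C (aromatic): 1 H each → 5
  3 × C: 3 H each → 9
  2 × C: 1 H each → 2
  2 × O: no H
  1 × C: no H
  1 × C (aromatic): no H
  Total hydrogens = 16.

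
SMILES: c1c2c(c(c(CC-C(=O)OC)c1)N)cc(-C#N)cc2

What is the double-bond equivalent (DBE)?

10

Molecular formula from the SMILES: C15H14N2O2.
DoU = (2C + 2 + N − H − X)/2 = (2·15 + 2 + 2 − 14 − 0)/2 = 20/2 = 10.
(Structurally: 2 ring(s) + 8 π bond(s) = 10.)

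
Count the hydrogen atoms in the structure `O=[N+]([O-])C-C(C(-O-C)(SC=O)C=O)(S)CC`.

13

Hydrogens are implicit in SMILES; fill each atom to its normal valence:
  4 × O: no H
  2 × C: 3 H each → 6
  2 × C: 2 H each → 4
  2 × C: 1 H each → 2
  2 × C: no H
  1 × N (charge +1): no H
  1 × O (charge -1): no H
  1 × S: 1 H
  1 × S: no H
  Total hydrogens = 13.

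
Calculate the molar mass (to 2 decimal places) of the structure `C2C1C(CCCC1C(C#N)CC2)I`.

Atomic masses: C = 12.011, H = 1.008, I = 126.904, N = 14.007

Molecular formula: C11H16IN.
M = 11×12.011 + 16×1.008 + 1×126.904 + 1×14.007 = 289.16 g/mol.

289.16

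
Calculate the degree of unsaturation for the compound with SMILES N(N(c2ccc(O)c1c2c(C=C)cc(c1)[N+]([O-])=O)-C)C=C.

Molecular formula from the SMILES: C15H15N3O3.
DoU = (2C + 2 + N − H − X)/2 = (2·15 + 2 + 3 − 15 − 0)/2 = 20/2 = 10.
(Structurally: 2 ring(s) + 8 π bond(s) = 10.)

10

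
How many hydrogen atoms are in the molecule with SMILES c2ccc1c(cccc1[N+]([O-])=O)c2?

7

Hydrogens are implicit in SMILES; fill each atom to its normal valence:
  7 × C (aromatic): 1 H each → 7
  3 × C (aromatic): no H
  1 × N (charge +1): no H
  1 × O: no H
  1 × O (charge -1): no H
  Total hydrogens = 7.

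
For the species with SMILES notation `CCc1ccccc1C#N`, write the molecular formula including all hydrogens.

Heavy atoms from the SMILES: 9 C, 1 N.
Implicit hydrogens by atom environment:
  4 × C (aromatic): 1 H each → 4
  2 × C (aromatic): no H
  1 × C: 3 H
  1 × C: 2 H
  1 × C: no H
  1 × N: no H
  Total hydrogens = 9.
Molecular formula: C9H9N

C9H9N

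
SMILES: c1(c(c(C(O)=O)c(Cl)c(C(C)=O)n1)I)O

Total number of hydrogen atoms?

Hydrogens are implicit in SMILES; fill each atom to its normal valence:
  5 × C (aromatic): no H
  2 × C: no H
  2 × O: 1 H each → 2
  2 × O: no H
  1 × C: 3 H
  1 × Cl: no H
  1 × I: no H
  1 × N (aromatic): no H
  Total hydrogens = 5.

5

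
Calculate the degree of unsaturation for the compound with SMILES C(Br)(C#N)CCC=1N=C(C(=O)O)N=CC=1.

7

Molecular formula from the SMILES: C9H8BrN3O2.
DoU = (2C + 2 + N − H − X)/2 = (2·9 + 2 + 3 − 8 − 1)/2 = 14/2 = 7.
(Structurally: 1 ring(s) + 6 π bond(s) = 7.)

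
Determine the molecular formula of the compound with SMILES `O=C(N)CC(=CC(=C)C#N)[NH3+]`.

C7H10N3O+

Heavy atoms from the SMILES: 7 C, 3 N, 1 O.
Implicit hydrogens by atom environment:
  4 × C: no H
  2 × C: 2 H each → 4
  1 × C: 1 H
  1 × N (charge +1): 3 H
  1 × N: 2 H
  1 × N: no H
  1 × O: no H
  Total hydrogens = 10.
Net charge +1.
Molecular formula: C7H10N3O+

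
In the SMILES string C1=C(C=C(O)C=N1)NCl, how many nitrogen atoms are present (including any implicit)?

The symbol for nitrogen appears 2 times in the SMILES.

2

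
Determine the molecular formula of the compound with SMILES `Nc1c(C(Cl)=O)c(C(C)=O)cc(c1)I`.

C9H7ClINO2

Heavy atoms from the SMILES: 9 C, 1 Cl, 1 I, 1 N, 2 O.
Implicit hydrogens by atom environment:
  4 × C (aromatic): no H
  2 × C (aromatic): 1 H each → 2
  2 × C: no H
  2 × O: no H
  1 × C: 3 H
  1 × Cl: no H
  1 × I: no H
  1 × N: 2 H
  Total hydrogens = 7.
Molecular formula: C9H7ClINO2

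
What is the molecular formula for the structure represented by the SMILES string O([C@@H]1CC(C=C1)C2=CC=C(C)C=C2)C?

Heavy atoms from the SMILES: 13 C, 1 O.
Implicit hydrogens by atom environment:
  4 × C: 1 H each → 4
  4 × C (aromatic): 1 H each → 4
  2 × C: 3 H each → 6
  2 × C (aromatic): no H
  1 × C: 2 H
  1 × O: no H
  Total hydrogens = 16.
Molecular formula: C13H16O

C13H16O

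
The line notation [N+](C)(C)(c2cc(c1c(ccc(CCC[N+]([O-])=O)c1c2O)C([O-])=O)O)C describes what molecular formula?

C17H20N2O6

Heavy atoms from the SMILES: 17 C, 2 N, 6 O.
Implicit hydrogens by atom environment:
  7 × C (aromatic): no H
  3 × C: 3 H each → 9
  3 × C: 2 H each → 6
  3 × C (aromatic): 1 H each → 3
  2 × N (charge +1): no H
  2 × O: 1 H each → 2
  2 × O: no H
  2 × O (charge -1): no H
  1 × C: no H
  Total hydrogens = 20.
Molecular formula: C17H20N2O6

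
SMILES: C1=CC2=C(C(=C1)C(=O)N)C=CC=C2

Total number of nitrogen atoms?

1

The symbol for nitrogen appears 1 time in the SMILES.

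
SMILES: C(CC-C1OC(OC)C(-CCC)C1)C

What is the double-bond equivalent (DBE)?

1

Molecular formula from the SMILES: C12H24O2.
DoU = (2C + 2 + N − H − X)/2 = (2·12 + 2 + 0 − 24 − 0)/2 = 2/2 = 1.
(Structurally: 1 ring(s) + 0 π bond(s) = 1.)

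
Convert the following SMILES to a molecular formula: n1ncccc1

C4H4N2

Heavy atoms from the SMILES: 4 C, 2 N.
Implicit hydrogens by atom environment:
  4 × C (aromatic): 1 H each → 4
  2 × N (aromatic): no H
  Total hydrogens = 4.
Molecular formula: C4H4N2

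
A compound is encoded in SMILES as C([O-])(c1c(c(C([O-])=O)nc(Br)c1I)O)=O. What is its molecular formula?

[C7HBrINO5]2-

Heavy atoms from the SMILES: 1 Br, 7 C, 1 I, 1 N, 5 O.
Implicit hydrogens by atom environment:
  5 × C (aromatic): no H
  2 × C: no H
  2 × O: no H
  2 × O (charge -1): no H
  1 × Br: no H
  1 × I: no H
  1 × N (aromatic): no H
  1 × O: 1 H
  Total hydrogens = 1.
Net charge -2.
Molecular formula: [C7HBrINO5]2-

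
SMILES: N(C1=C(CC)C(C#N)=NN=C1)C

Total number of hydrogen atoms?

Hydrogens are implicit in SMILES; fill each atom to its normal valence:
  3 × C (aromatic): no H
  2 × C: 3 H each → 6
  2 × N (aromatic): no H
  1 × C: 2 H
  1 × C (aromatic): 1 H
  1 × C: no H
  1 × N: 1 H
  1 × N: no H
  Total hydrogens = 10.

10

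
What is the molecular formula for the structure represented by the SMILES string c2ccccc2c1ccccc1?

Heavy atoms from the SMILES: 12 C.
Implicit hydrogens by atom environment:
  10 × C (aromatic): 1 H each → 10
  2 × C (aromatic): no H
  Total hydrogens = 10.
Molecular formula: C12H10

C12H10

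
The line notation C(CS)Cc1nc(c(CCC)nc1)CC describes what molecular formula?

C12H20N2S

Heavy atoms from the SMILES: 12 C, 2 N, 1 S.
Implicit hydrogens by atom environment:
  6 × C: 2 H each → 12
  3 × C (aromatic): no H
  2 × C: 3 H each → 6
  2 × N (aromatic): no H
  1 × C (aromatic): 1 H
  1 × S: 1 H
  Total hydrogens = 20.
Molecular formula: C12H20N2S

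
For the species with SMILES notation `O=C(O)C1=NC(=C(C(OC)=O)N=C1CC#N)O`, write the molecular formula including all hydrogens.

Heavy atoms from the SMILES: 9 C, 3 N, 5 O.
Implicit hydrogens by atom environment:
  4 × C (aromatic): no H
  3 × C: no H
  3 × O: no H
  2 × N (aromatic): no H
  2 × O: 1 H each → 2
  1 × C: 3 H
  1 × C: 2 H
  1 × N: no H
  Total hydrogens = 7.
Molecular formula: C9H7N3O5

C9H7N3O5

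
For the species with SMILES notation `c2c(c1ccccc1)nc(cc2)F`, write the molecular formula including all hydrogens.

Heavy atoms from the SMILES: 11 C, 1 F, 1 N.
Implicit hydrogens by atom environment:
  8 × C (aromatic): 1 H each → 8
  3 × C (aromatic): no H
  1 × F: no H
  1 × N (aromatic): no H
  Total hydrogens = 8.
Molecular formula: C11H8FN

C11H8FN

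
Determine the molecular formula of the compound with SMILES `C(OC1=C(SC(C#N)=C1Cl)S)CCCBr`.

C9H9BrClNOS2

Heavy atoms from the SMILES: 1 Br, 9 C, 1 Cl, 1 N, 1 O, 2 S.
Implicit hydrogens by atom environment:
  4 × C: 2 H each → 8
  4 × C (aromatic): no H
  1 × Br: no H
  1 × C: no H
  1 × Cl: no H
  1 × N: no H
  1 × O: no H
  1 × S: 1 H
  1 × S (aromatic): no H
  Total hydrogens = 9.
Molecular formula: C9H9BrClNOS2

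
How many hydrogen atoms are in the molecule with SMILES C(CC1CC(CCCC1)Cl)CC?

Hydrogens are implicit in SMILES; fill each atom to its normal valence:
  8 × C: 2 H each → 16
  2 × C: 1 H each → 2
  1 × C: 3 H
  1 × Cl: no H
  Total hydrogens = 21.

21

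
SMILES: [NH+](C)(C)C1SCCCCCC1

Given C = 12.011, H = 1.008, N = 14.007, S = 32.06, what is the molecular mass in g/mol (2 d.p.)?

174.33

Molecular formula: C9H20NS+.
M = 9×12.011 + 20×1.008 + 1×14.007 + 1×32.06 = 174.33 g/mol.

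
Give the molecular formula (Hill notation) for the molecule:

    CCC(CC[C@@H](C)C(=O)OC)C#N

Heavy atoms from the SMILES: 10 C, 1 N, 2 O.
Implicit hydrogens by atom environment:
  3 × C: 3 H each → 9
  3 × C: 2 H each → 6
  2 × C: 1 H each → 2
  2 × C: no H
  2 × O: no H
  1 × N: no H
  Total hydrogens = 17.
Molecular formula: C10H17NO2

C10H17NO2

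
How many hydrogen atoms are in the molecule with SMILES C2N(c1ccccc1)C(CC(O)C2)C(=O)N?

16

Hydrogens are implicit in SMILES; fill each atom to its normal valence:
  5 × C (aromatic): 1 H each → 5
  3 × C: 2 H each → 6
  2 × C: 1 H each → 2
  1 × C (aromatic): no H
  1 × C: no H
  1 × N: 2 H
  1 × N: no H
  1 × O: 1 H
  1 × O: no H
  Total hydrogens = 16.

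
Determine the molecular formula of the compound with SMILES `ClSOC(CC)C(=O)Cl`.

Heavy atoms from the SMILES: 4 C, 2 Cl, 2 O, 1 S.
Implicit hydrogens by atom environment:
  2 × Cl: no H
  2 × O: no H
  1 × C: 3 H
  1 × C: 2 H
  1 × C: 1 H
  1 × C: no H
  1 × S: no H
  Total hydrogens = 6.
Molecular formula: C4H6Cl2O2S

C4H6Cl2O2S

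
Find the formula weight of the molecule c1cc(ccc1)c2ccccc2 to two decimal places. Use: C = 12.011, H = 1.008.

154.21

Molecular formula: C12H10.
M = 12×12.011 + 10×1.008 = 154.21 g/mol.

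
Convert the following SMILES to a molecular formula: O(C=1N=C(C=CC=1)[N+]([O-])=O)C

C6H6N2O3

Heavy atoms from the SMILES: 6 C, 2 N, 3 O.
Implicit hydrogens by atom environment:
  3 × C (aromatic): 1 H each → 3
  2 × C (aromatic): no H
  2 × O: no H
  1 × C: 3 H
  1 × N (aromatic): no H
  1 × N (charge +1): no H
  1 × O (charge -1): no H
  Total hydrogens = 6.
Molecular formula: C6H6N2O3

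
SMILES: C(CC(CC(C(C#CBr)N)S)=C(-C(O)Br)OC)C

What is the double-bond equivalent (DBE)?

Molecular formula from the SMILES: C12H19Br2NO2S.
DoU = (2C + 2 + N − H − X)/2 = (2·12 + 2 + 1 − 19 − 2)/2 = 6/2 = 3.
(Structurally: 0 ring(s) + 3 π bond(s) = 3.)

3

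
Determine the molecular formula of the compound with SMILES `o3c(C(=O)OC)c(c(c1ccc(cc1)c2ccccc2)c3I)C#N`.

C19H12INO3

Heavy atoms from the SMILES: 19 C, 1 I, 1 N, 3 O.
Implicit hydrogens by atom environment:
  9 × C (aromatic): 1 H each → 9
  7 × C (aromatic): no H
  2 × C: no H
  2 × O: no H
  1 × C: 3 H
  1 × I: no H
  1 × N: no H
  1 × O (aromatic): no H
  Total hydrogens = 12.
Molecular formula: C19H12INO3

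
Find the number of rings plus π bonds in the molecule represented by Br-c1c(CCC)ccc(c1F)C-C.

Molecular formula from the SMILES: C11H14BrF.
DoU = (2C + 2 + N − H − X)/2 = (2·11 + 2 + 0 − 14 − 2)/2 = 8/2 = 4.
(Structurally: 1 ring(s) + 3 π bond(s) = 4.)

4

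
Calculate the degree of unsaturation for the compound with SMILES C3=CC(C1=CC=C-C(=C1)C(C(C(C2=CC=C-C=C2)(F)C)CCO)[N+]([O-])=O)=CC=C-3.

Molecular formula from the SMILES: C24H24FNO3.
DoU = (2C + 2 + N − H − X)/2 = (2·24 + 2 + 1 − 24 − 1)/2 = 26/2 = 13.
(Structurally: 3 ring(s) + 10 π bond(s) = 13.)

13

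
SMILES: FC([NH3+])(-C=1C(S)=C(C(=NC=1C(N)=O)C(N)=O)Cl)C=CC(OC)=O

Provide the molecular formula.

Heavy atoms from the SMILES: 12 C, 1 Cl, 1 F, 4 N, 4 O, 1 S.
Implicit hydrogens by atom environment:
  5 × C (aromatic): no H
  4 × C: no H
  4 × O: no H
  2 × C: 1 H each → 2
  2 × N: 2 H each → 4
  1 × C: 3 H
  1 × Cl: no H
  1 × F: no H
  1 × N (charge +1): 3 H
  1 × N (aromatic): no H
  1 × S: 1 H
  Total hydrogens = 13.
Net charge +1.
Molecular formula: C12H13ClFN4O4S+

C12H13ClFN4O4S+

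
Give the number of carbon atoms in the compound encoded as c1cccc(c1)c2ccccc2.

The symbol for carbon appears 12 times in the SMILES. Lowercase c denotes aromatic carbon and counts toward C.

12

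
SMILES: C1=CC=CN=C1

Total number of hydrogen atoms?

Hydrogens are implicit in SMILES; fill each atom to its normal valence:
  5 × C (aromatic): 1 H each → 5
  1 × N (aromatic): no H
  Total hydrogens = 5.

5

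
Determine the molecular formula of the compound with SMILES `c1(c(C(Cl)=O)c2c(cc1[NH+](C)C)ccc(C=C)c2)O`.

Heavy atoms from the SMILES: 15 C, 1 Cl, 1 N, 2 O.
Implicit hydrogens by atom environment:
  6 × C (aromatic): no H
  4 × C (aromatic): 1 H each → 4
  2 × C: 3 H each → 6
  1 × C: 2 H
  1 × C: 1 H
  1 × C: no H
  1 × Cl: no H
  1 × N (charge +1): 1 H
  1 × O: 1 H
  1 × O: no H
  Total hydrogens = 15.
Net charge +1.
Molecular formula: C15H15ClNO2+

C15H15ClNO2+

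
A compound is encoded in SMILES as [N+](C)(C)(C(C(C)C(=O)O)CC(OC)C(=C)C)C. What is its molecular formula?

C13H26NO3+

Heavy atoms from the SMILES: 13 C, 1 N, 3 O.
Implicit hydrogens by atom environment:
  6 × C: 3 H each → 18
  3 × C: 1 H each → 3
  2 × C: 2 H each → 4
  2 × C: no H
  2 × O: no H
  1 × N (charge +1): no H
  1 × O: 1 H
  Total hydrogens = 26.
Net charge +1.
Molecular formula: C13H26NO3+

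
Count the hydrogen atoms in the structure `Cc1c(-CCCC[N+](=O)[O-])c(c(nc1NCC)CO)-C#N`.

Hydrogens are implicit in SMILES; fill each atom to its normal valence:
  6 × C: 2 H each → 12
  5 × C (aromatic): no H
  2 × C: 3 H each → 6
  1 × C: no H
  1 × N: 1 H
  1 × N (aromatic): no H
  1 × N: no H
  1 × N (charge +1): no H
  1 × O: 1 H
  1 × O: no H
  1 × O (charge -1): no H
  Total hydrogens = 20.

20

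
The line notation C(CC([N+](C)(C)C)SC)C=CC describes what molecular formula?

C10H22NS+

Heavy atoms from the SMILES: 10 C, 1 N, 1 S.
Implicit hydrogens by atom environment:
  5 × C: 3 H each → 15
  3 × C: 1 H each → 3
  2 × C: 2 H each → 4
  1 × N (charge +1): no H
  1 × S: no H
  Total hydrogens = 22.
Net charge +1.
Molecular formula: C10H22NS+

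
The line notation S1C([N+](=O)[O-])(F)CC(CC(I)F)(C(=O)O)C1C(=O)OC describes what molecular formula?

C9H10F2INO6S

Heavy atoms from the SMILES: 9 C, 2 F, 1 I, 1 N, 6 O, 1 S.
Implicit hydrogens by atom environment:
  4 × C: no H
  4 × O: no H
  2 × C: 2 H each → 4
  2 × C: 1 H each → 2
  2 × F: no H
  1 × C: 3 H
  1 × I: no H
  1 × N (charge +1): no H
  1 × O: 1 H
  1 × O (charge -1): no H
  1 × S: no H
  Total hydrogens = 10.
Molecular formula: C9H10F2INO6S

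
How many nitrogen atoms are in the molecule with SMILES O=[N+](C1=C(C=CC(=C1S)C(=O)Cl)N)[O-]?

The symbol for nitrogen appears 2 times in the SMILES.

2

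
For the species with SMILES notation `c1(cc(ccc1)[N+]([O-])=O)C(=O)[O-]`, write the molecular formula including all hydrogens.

C7H4NO4-

Heavy atoms from the SMILES: 7 C, 1 N, 4 O.
Implicit hydrogens by atom environment:
  4 × C (aromatic): 1 H each → 4
  2 × C (aromatic): no H
  2 × O: no H
  2 × O (charge -1): no H
  1 × C: no H
  1 × N (charge +1): no H
  Total hydrogens = 4.
Net charge -1.
Molecular formula: C7H4NO4-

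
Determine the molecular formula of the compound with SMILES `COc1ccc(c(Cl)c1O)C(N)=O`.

Heavy atoms from the SMILES: 8 C, 1 Cl, 1 N, 3 O.
Implicit hydrogens by atom environment:
  4 × C (aromatic): no H
  2 × C (aromatic): 1 H each → 2
  2 × O: no H
  1 × C: 3 H
  1 × C: no H
  1 × Cl: no H
  1 × N: 2 H
  1 × O: 1 H
  Total hydrogens = 8.
Molecular formula: C8H8ClNO3

C8H8ClNO3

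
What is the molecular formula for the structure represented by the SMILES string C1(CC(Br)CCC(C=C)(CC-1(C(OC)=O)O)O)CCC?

Heavy atoms from the SMILES: 1 Br, 15 C, 4 O.
Implicit hydrogens by atom environment:
  7 × C: 2 H each → 14
  3 × C: 1 H each → 3
  3 × C: no H
  2 × C: 3 H each → 6
  2 × O: 1 H each → 2
  2 × O: no H
  1 × Br: no H
  Total hydrogens = 25.
Molecular formula: C15H25BrO4

C15H25BrO4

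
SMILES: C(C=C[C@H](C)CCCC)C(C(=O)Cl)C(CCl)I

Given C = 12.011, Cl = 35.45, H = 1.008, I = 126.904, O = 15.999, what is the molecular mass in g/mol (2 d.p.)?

391.11

Molecular formula: C13H21Cl2IO.
M = 13×12.011 + 2×35.45 + 21×1.008 + 1×126.904 + 1×15.999 = 391.11 g/mol.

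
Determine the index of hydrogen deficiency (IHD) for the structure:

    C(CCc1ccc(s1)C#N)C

5

Molecular formula from the SMILES: C9H11NS.
DoU = (2C + 2 + N − H − X)/2 = (2·9 + 2 + 1 − 11 − 0)/2 = 10/2 = 5.
(Structurally: 1 ring(s) + 4 π bond(s) = 5.)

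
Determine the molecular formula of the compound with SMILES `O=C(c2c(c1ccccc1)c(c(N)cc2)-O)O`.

C13H11NO3

Heavy atoms from the SMILES: 13 C, 1 N, 3 O.
Implicit hydrogens by atom environment:
  7 × C (aromatic): 1 H each → 7
  5 × C (aromatic): no H
  2 × O: 1 H each → 2
  1 × C: no H
  1 × N: 2 H
  1 × O: no H
  Total hydrogens = 11.
Molecular formula: C13H11NO3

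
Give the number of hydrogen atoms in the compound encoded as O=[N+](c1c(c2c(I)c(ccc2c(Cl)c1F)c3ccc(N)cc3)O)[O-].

9

Hydrogens are implicit in SMILES; fill each atom to its normal valence:
  10 × C (aromatic): no H
  6 × C (aromatic): 1 H each → 6
  1 × Cl: no H
  1 × F: no H
  1 × I: no H
  1 × N: 2 H
  1 × N (charge +1): no H
  1 × O: 1 H
  1 × O: no H
  1 × O (charge -1): no H
  Total hydrogens = 9.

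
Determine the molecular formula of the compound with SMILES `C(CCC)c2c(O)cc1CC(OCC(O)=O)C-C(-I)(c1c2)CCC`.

C19H27IO4

Heavy atoms from the SMILES: 19 C, 1 I, 4 O.
Implicit hydrogens by atom environment:
  8 × C: 2 H each → 16
  4 × C (aromatic): no H
  2 × C: 3 H each → 6
  2 × C (aromatic): 1 H each → 2
  2 × C: no H
  2 × O: 1 H each → 2
  2 × O: no H
  1 × C: 1 H
  1 × I: no H
  Total hydrogens = 27.
Molecular formula: C19H27IO4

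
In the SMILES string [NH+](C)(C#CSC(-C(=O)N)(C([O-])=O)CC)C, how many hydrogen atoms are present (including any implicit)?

14

Hydrogens are implicit in SMILES; fill each atom to its normal valence:
  5 × C: no H
  3 × C: 3 H each → 9
  2 × O: no H
  1 × C: 2 H
  1 × N: 2 H
  1 × N (charge +1): 1 H
  1 × O (charge -1): no H
  1 × S: no H
  Total hydrogens = 14.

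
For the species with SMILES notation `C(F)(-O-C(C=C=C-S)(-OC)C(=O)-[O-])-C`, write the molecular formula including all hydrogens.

Heavy atoms from the SMILES: 8 C, 1 F, 4 O, 1 S.
Implicit hydrogens by atom environment:
  3 × C: 1 H each → 3
  3 × C: no H
  3 × O: no H
  2 × C: 3 H each → 6
  1 × F: no H
  1 × O (charge -1): no H
  1 × S: 1 H
  Total hydrogens = 10.
Net charge -1.
Molecular formula: C8H10FO4S-

C8H10FO4S-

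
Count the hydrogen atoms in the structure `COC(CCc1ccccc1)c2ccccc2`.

18

Hydrogens are implicit in SMILES; fill each atom to its normal valence:
  10 × C (aromatic): 1 H each → 10
  2 × C: 2 H each → 4
  2 × C (aromatic): no H
  1 × C: 3 H
  1 × C: 1 H
  1 × O: no H
  Total hydrogens = 18.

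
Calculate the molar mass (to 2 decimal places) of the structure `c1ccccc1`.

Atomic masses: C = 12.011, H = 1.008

78.11

Molecular formula: C6H6.
M = 6×12.011 + 6×1.008 = 78.11 g/mol.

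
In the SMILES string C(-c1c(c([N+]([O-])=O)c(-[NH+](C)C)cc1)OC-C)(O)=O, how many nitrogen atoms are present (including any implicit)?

2

The symbol for nitrogen appears 2 times in the SMILES.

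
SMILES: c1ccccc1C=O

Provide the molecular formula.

Heavy atoms from the SMILES: 7 C, 1 O.
Implicit hydrogens by atom environment:
  5 × C (aromatic): 1 H each → 5
  1 × C: 1 H
  1 × C (aromatic): no H
  1 × O: no H
  Total hydrogens = 6.
Molecular formula: C7H6O

C7H6O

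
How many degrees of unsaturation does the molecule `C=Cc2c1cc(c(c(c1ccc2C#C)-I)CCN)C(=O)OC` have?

11

Molecular formula from the SMILES: C18H16INO2.
DoU = (2C + 2 + N − H − X)/2 = (2·18 + 2 + 1 − 16 − 1)/2 = 22/2 = 11.
(Structurally: 2 ring(s) + 9 π bond(s) = 11.)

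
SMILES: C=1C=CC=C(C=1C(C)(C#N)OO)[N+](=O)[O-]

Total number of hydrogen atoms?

8

Hydrogens are implicit in SMILES; fill each atom to its normal valence:
  4 × C (aromatic): 1 H each → 4
  2 × C: no H
  2 × C (aromatic): no H
  2 × O: no H
  1 × C: 3 H
  1 × N: no H
  1 × N (charge +1): no H
  1 × O: 1 H
  1 × O (charge -1): no H
  Total hydrogens = 8.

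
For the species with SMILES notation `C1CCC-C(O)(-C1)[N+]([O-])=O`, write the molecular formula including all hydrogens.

C6H11NO3

Heavy atoms from the SMILES: 6 C, 1 N, 3 O.
Implicit hydrogens by atom environment:
  5 × C: 2 H each → 10
  1 × C: no H
  1 × N (charge +1): no H
  1 × O: 1 H
  1 × O: no H
  1 × O (charge -1): no H
  Total hydrogens = 11.
Molecular formula: C6H11NO3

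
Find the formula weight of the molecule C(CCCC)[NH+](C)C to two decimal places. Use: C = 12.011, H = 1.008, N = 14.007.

Molecular formula: C7H18N+.
M = 7×12.011 + 18×1.008 + 1×14.007 = 116.23 g/mol.

116.23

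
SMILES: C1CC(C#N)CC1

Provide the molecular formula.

Heavy atoms from the SMILES: 6 C, 1 N.
Implicit hydrogens by atom environment:
  4 × C: 2 H each → 8
  1 × C: 1 H
  1 × C: no H
  1 × N: no H
  Total hydrogens = 9.
Molecular formula: C6H9N

C6H9N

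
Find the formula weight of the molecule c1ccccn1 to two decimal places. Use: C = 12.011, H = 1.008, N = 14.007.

79.10

Molecular formula: C5H5N.
M = 5×12.011 + 5×1.008 + 1×14.007 = 79.10 g/mol.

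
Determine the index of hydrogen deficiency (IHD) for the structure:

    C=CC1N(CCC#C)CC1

Molecular formula from the SMILES: C9H13N.
DoU = (2C + 2 + N − H − X)/2 = (2·9 + 2 + 1 − 13 − 0)/2 = 8/2 = 4.
(Structurally: 1 ring(s) + 3 π bond(s) = 4.)

4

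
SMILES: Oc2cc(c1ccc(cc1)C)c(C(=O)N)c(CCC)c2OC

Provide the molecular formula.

C18H21NO3

Heavy atoms from the SMILES: 18 C, 1 N, 3 O.
Implicit hydrogens by atom environment:
  7 × C (aromatic): no H
  5 × C (aromatic): 1 H each → 5
  3 × C: 3 H each → 9
  2 × C: 2 H each → 4
  2 × O: no H
  1 × C: no H
  1 × N: 2 H
  1 × O: 1 H
  Total hydrogens = 21.
Molecular formula: C18H21NO3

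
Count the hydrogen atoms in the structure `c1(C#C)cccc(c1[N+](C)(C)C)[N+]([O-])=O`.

Hydrogens are implicit in SMILES; fill each atom to its normal valence:
  3 × C: 3 H each → 9
  3 × C (aromatic): 1 H each → 3
  3 × C (aromatic): no H
  2 × N (charge +1): no H
  1 × C: 1 H
  1 × C: no H
  1 × O: no H
  1 × O (charge -1): no H
  Total hydrogens = 13.

13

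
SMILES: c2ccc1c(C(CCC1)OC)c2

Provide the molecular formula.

C11H14O

Heavy atoms from the SMILES: 11 C, 1 O.
Implicit hydrogens by atom environment:
  4 × C (aromatic): 1 H each → 4
  3 × C: 2 H each → 6
  2 × C (aromatic): no H
  1 × C: 3 H
  1 × C: 1 H
  1 × O: no H
  Total hydrogens = 14.
Molecular formula: C11H14O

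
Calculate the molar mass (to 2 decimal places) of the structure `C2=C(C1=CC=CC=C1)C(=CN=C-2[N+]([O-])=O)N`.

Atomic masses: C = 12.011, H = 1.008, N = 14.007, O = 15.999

Molecular formula: C11H9N3O2.
M = 11×12.011 + 9×1.008 + 3×14.007 + 2×15.999 = 215.21 g/mol.

215.21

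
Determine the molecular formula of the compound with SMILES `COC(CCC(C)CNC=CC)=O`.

Heavy atoms from the SMILES: 10 C, 1 N, 2 O.
Implicit hydrogens by atom environment:
  3 × C: 3 H each → 9
  3 × C: 2 H each → 6
  3 × C: 1 H each → 3
  2 × O: no H
  1 × C: no H
  1 × N: 1 H
  Total hydrogens = 19.
Molecular formula: C10H19NO2

C10H19NO2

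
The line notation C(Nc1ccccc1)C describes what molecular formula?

Heavy atoms from the SMILES: 8 C, 1 N.
Implicit hydrogens by atom environment:
  5 × C (aromatic): 1 H each → 5
  1 × C: 3 H
  1 × C: 2 H
  1 × C (aromatic): no H
  1 × N: 1 H
  Total hydrogens = 11.
Molecular formula: C8H11N

C8H11N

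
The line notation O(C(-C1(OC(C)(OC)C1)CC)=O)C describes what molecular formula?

C9H16O4

Heavy atoms from the SMILES: 9 C, 4 O.
Implicit hydrogens by atom environment:
  4 × C: 3 H each → 12
  4 × O: no H
  3 × C: no H
  2 × C: 2 H each → 4
  Total hydrogens = 16.
Molecular formula: C9H16O4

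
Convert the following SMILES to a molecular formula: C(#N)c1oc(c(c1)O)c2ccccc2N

C11H8N2O2

Heavy atoms from the SMILES: 11 C, 2 N, 2 O.
Implicit hydrogens by atom environment:
  5 × C (aromatic): 1 H each → 5
  5 × C (aromatic): no H
  1 × C: no H
  1 × N: 2 H
  1 × N: no H
  1 × O: 1 H
  1 × O (aromatic): no H
  Total hydrogens = 8.
Molecular formula: C11H8N2O2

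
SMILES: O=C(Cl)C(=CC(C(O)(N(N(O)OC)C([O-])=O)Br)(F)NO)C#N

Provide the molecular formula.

Heavy atoms from the SMILES: 1 Br, 8 C, 1 Cl, 1 F, 4 N, 7 O.
Implicit hydrogens by atom environment:
  6 × C: no H
  3 × N: no H
  3 × O: 1 H each → 3
  3 × O: no H
  1 × Br: no H
  1 × C: 3 H
  1 × C: 1 H
  1 × Cl: no H
  1 × F: no H
  1 × N: 1 H
  1 × O (charge -1): no H
  Total hydrogens = 8.
Net charge -1.
Molecular formula: C8H8BrClFN4O7-

C8H8BrClFN4O7-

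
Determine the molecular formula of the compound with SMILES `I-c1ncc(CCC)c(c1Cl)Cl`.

C8H8Cl2IN

Heavy atoms from the SMILES: 8 C, 2 Cl, 1 I, 1 N.
Implicit hydrogens by atom environment:
  4 × C (aromatic): no H
  2 × C: 2 H each → 4
  2 × Cl: no H
  1 × C: 3 H
  1 × C (aromatic): 1 H
  1 × I: no H
  1 × N (aromatic): no H
  Total hydrogens = 8.
Molecular formula: C8H8Cl2IN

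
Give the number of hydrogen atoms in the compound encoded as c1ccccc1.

6

Hydrogens are implicit in SMILES; fill each atom to its normal valence:
  6 × C (aromatic): 1 H each → 6
  Total hydrogens = 6.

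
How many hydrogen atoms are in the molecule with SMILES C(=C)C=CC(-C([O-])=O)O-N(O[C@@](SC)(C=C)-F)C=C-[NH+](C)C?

Hydrogens are implicit in SMILES; fill each atom to its normal valence:
  7 × C: 1 H each → 7
  3 × C: 3 H each → 9
  3 × O: no H
  2 × C: 2 H each → 4
  2 × C: no H
  1 × F: no H
  1 × N (charge +1): 1 H
  1 × N: no H
  1 × O (charge -1): no H
  1 × S: no H
  Total hydrogens = 21.

21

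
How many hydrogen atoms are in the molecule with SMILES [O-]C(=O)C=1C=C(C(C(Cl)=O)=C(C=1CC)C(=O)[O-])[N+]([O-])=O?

Hydrogens are implicit in SMILES; fill each atom to its normal valence:
  5 × C (aromatic): no H
  4 × O: no H
  3 × C: no H
  3 × O (charge -1): no H
  1 × C: 3 H
  1 × C: 2 H
  1 × C (aromatic): 1 H
  1 × Cl: no H
  1 × N (charge +1): no H
  Total hydrogens = 6.

6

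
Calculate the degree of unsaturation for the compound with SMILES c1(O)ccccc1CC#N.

6

Molecular formula from the SMILES: C8H7NO.
DoU = (2C + 2 + N − H − X)/2 = (2·8 + 2 + 1 − 7 − 0)/2 = 12/2 = 6.
(Structurally: 1 ring(s) + 5 π bond(s) = 6.)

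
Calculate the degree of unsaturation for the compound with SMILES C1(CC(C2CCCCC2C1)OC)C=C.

3

Molecular formula from the SMILES: C13H22O.
DoU = (2C + 2 + N − H − X)/2 = (2·13 + 2 + 0 − 22 − 0)/2 = 6/2 = 3.
(Structurally: 2 ring(s) + 1 π bond(s) = 3.)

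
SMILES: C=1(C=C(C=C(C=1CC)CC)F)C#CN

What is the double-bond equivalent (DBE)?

Molecular formula from the SMILES: C12H14FN.
DoU = (2C + 2 + N − H − X)/2 = (2·12 + 2 + 1 − 14 − 1)/2 = 12/2 = 6.
(Structurally: 1 ring(s) + 5 π bond(s) = 6.)

6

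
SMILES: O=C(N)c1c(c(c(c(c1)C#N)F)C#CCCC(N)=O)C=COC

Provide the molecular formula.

C16H14FN3O3

Heavy atoms from the SMILES: 16 C, 1 F, 3 N, 3 O.
Implicit hydrogens by atom environment:
  5 × C (aromatic): no H
  5 × C: no H
  3 × O: no H
  2 × C: 2 H each → 4
  2 × C: 1 H each → 2
  2 × N: 2 H each → 4
  1 × C: 3 H
  1 × C (aromatic): 1 H
  1 × F: no H
  1 × N: no H
  Total hydrogens = 14.
Molecular formula: C16H14FN3O3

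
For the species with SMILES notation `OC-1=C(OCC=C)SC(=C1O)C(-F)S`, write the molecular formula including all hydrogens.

C8H9FO3S2

Heavy atoms from the SMILES: 8 C, 1 F, 3 O, 2 S.
Implicit hydrogens by atom environment:
  4 × C (aromatic): no H
  2 × C: 2 H each → 4
  2 × C: 1 H each → 2
  2 × O: 1 H each → 2
  1 × F: no H
  1 × O: no H
  1 × S: 1 H
  1 × S (aromatic): no H
  Total hydrogens = 9.
Molecular formula: C8H9FO3S2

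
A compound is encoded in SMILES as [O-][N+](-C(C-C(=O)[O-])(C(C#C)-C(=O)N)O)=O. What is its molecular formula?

Heavy atoms from the SMILES: 7 C, 2 N, 6 O.
Implicit hydrogens by atom environment:
  4 × C: no H
  3 × O: no H
  2 × C: 1 H each → 2
  2 × O (charge -1): no H
  1 × C: 2 H
  1 × N: 2 H
  1 × N (charge +1): no H
  1 × O: 1 H
  Total hydrogens = 7.
Net charge -1.
Molecular formula: C7H7N2O6-

C7H7N2O6-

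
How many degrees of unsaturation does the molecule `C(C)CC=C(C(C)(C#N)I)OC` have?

3

Molecular formula from the SMILES: C9H14INO.
DoU = (2C + 2 + N − H − X)/2 = (2·9 + 2 + 1 − 14 − 1)/2 = 6/2 = 3.
(Structurally: 0 ring(s) + 3 π bond(s) = 3.)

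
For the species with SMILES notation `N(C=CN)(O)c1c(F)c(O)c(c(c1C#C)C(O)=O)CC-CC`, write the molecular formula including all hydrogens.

Heavy atoms from the SMILES: 15 C, 1 F, 2 N, 4 O.
Implicit hydrogens by atom environment:
  6 × C (aromatic): no H
  3 × C: 2 H each → 6
  3 × C: 1 H each → 3
  3 × O: 1 H each → 3
  2 × C: no H
  1 × C: 3 H
  1 × F: no H
  1 × N: 2 H
  1 × N: no H
  1 × O: no H
  Total hydrogens = 17.
Molecular formula: C15H17FN2O4

C15H17FN2O4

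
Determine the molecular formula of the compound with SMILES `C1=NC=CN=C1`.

Heavy atoms from the SMILES: 4 C, 2 N.
Implicit hydrogens by atom environment:
  4 × C (aromatic): 1 H each → 4
  2 × N (aromatic): no H
  Total hydrogens = 4.
Molecular formula: C4H4N2

C4H4N2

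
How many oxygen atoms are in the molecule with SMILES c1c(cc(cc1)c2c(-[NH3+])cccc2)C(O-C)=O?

The symbol for oxygen appears 2 times in the SMILES.

2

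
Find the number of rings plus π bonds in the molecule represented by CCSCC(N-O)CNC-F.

0

Molecular formula from the SMILES: C6H15FN2OS.
DoU = (2C + 2 + N − H − X)/2 = (2·6 + 2 + 2 − 15 − 1)/2 = 0/2 = 0.
(Structurally: 0 ring(s) + 0 π bond(s) = 0.)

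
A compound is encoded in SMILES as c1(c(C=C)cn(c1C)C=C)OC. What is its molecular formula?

C10H13NO

Heavy atoms from the SMILES: 10 C, 1 N, 1 O.
Implicit hydrogens by atom environment:
  3 × C (aromatic): no H
  2 × C: 3 H each → 6
  2 × C: 2 H each → 4
  2 × C: 1 H each → 2
  1 × C (aromatic): 1 H
  1 × N (aromatic): no H
  1 × O: no H
  Total hydrogens = 13.
Molecular formula: C10H13NO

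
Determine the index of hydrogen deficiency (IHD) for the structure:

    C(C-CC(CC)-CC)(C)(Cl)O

0

Molecular formula from the SMILES: C9H19ClO.
DoU = (2C + 2 + N − H − X)/2 = (2·9 + 2 + 0 − 19 − 1)/2 = 0/2 = 0.
(Structurally: 0 ring(s) + 0 π bond(s) = 0.)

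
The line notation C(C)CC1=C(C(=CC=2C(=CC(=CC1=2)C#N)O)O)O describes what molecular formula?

Heavy atoms from the SMILES: 14 C, 1 N, 3 O.
Implicit hydrogens by atom environment:
  7 × C (aromatic): no H
  3 × C (aromatic): 1 H each → 3
  3 × O: 1 H each → 3
  2 × C: 2 H each → 4
  1 × C: 3 H
  1 × C: no H
  1 × N: no H
  Total hydrogens = 13.
Molecular formula: C14H13NO3

C14H13NO3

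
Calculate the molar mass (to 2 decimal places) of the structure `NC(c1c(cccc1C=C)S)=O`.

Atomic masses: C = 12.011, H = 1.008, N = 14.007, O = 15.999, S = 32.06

Molecular formula: C9H9NOS.
M = 9×12.011 + 9×1.008 + 1×14.007 + 1×15.999 + 1×32.06 = 179.24 g/mol.

179.24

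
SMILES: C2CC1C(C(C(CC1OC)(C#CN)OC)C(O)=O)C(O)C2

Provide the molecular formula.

Heavy atoms from the SMILES: 15 C, 1 N, 5 O.
Implicit hydrogens by atom environment:
  5 × C: 1 H each → 5
  4 × C: 2 H each → 8
  4 × C: no H
  3 × O: no H
  2 × C: 3 H each → 6
  2 × O: 1 H each → 2
  1 × N: 2 H
  Total hydrogens = 23.
Molecular formula: C15H23NO5

C15H23NO5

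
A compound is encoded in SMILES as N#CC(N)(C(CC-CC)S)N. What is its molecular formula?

Heavy atoms from the SMILES: 7 C, 3 N, 1 S.
Implicit hydrogens by atom environment:
  3 × C: 2 H each → 6
  2 × C: no H
  2 × N: 2 H each → 4
  1 × C: 3 H
  1 × C: 1 H
  1 × N: no H
  1 × S: 1 H
  Total hydrogens = 15.
Molecular formula: C7H15N3S

C7H15N3S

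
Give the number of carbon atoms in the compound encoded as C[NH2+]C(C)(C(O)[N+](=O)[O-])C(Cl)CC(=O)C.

The symbol for carbon appears 8 times in the SMILES. (Cl is a single chlorine, not C + l.)

8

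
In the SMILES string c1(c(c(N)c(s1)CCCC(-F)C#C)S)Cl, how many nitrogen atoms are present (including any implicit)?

The symbol for nitrogen appears 1 time in the SMILES.

1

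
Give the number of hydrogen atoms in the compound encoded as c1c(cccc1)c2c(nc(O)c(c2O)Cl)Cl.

Hydrogens are implicit in SMILES; fill each atom to its normal valence:
  6 × C (aromatic): no H
  5 × C (aromatic): 1 H each → 5
  2 × Cl: no H
  2 × O: 1 H each → 2
  1 × N (aromatic): no H
  Total hydrogens = 7.

7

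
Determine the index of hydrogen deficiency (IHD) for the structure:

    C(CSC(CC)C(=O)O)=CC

2

Molecular formula from the SMILES: C8H14O2S.
DoU = (2C + 2 + N − H − X)/2 = (2·8 + 2 + 0 − 14 − 0)/2 = 4/2 = 2.
(Structurally: 0 ring(s) + 2 π bond(s) = 2.)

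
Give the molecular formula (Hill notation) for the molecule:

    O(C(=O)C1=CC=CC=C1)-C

Heavy atoms from the SMILES: 8 C, 2 O.
Implicit hydrogens by atom environment:
  5 × C (aromatic): 1 H each → 5
  2 × O: no H
  1 × C: 3 H
  1 × C (aromatic): no H
  1 × C: no H
  Total hydrogens = 8.
Molecular formula: C8H8O2

C8H8O2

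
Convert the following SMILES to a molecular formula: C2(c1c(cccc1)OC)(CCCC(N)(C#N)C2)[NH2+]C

C15H22N3O+

Heavy atoms from the SMILES: 15 C, 3 N, 1 O.
Implicit hydrogens by atom environment:
  4 × C: 2 H each → 8
  4 × C (aromatic): 1 H each → 4
  3 × C: no H
  2 × C: 3 H each → 6
  2 × C (aromatic): no H
  1 × N (charge +1): 2 H
  1 × N: 2 H
  1 × N: no H
  1 × O: no H
  Total hydrogens = 22.
Net charge +1.
Molecular formula: C15H22N3O+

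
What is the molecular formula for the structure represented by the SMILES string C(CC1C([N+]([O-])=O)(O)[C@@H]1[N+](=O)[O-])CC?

Heavy atoms from the SMILES: 7 C, 2 N, 5 O.
Implicit hydrogens by atom environment:
  3 × C: 2 H each → 6
  2 × C: 1 H each → 2
  2 × N (charge +1): no H
  2 × O: no H
  2 × O (charge -1): no H
  1 × C: 3 H
  1 × C: no H
  1 × O: 1 H
  Total hydrogens = 12.
Molecular formula: C7H12N2O5

C7H12N2O5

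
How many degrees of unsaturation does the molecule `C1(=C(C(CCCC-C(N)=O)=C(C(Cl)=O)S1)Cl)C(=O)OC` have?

6

Molecular formula from the SMILES: C12H13Cl2NO4S.
DoU = (2C + 2 + N − H − X)/2 = (2·12 + 2 + 1 − 13 − 2)/2 = 12/2 = 6.
(Structurally: 1 ring(s) + 5 π bond(s) = 6.)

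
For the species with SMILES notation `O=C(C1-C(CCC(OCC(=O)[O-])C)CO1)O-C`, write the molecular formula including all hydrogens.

Heavy atoms from the SMILES: 11 C, 6 O.
Implicit hydrogens by atom environment:
  5 × O: no H
  4 × C: 2 H each → 8
  3 × C: 1 H each → 3
  2 × C: 3 H each → 6
  2 × C: no H
  1 × O (charge -1): no H
  Total hydrogens = 17.
Net charge -1.
Molecular formula: C11H17O6-

C11H17O6-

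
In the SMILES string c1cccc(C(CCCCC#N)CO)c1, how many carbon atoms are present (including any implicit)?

13

The symbol for carbon appears 13 times in the SMILES. Lowercase c denotes aromatic carbon and counts toward C.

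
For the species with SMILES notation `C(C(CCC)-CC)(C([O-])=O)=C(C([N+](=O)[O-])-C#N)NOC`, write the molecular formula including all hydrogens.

C12H18N3O5-

Heavy atoms from the SMILES: 12 C, 3 N, 5 O.
Implicit hydrogens by atom environment:
  4 × C: no H
  3 × C: 3 H each → 9
  3 × C: 2 H each → 6
  3 × O: no H
  2 × C: 1 H each → 2
  2 × O (charge -1): no H
  1 × N: 1 H
  1 × N (charge +1): no H
  1 × N: no H
  Total hydrogens = 18.
Net charge -1.
Molecular formula: C12H18N3O5-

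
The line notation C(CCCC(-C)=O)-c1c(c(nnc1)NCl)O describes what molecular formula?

C10H14ClN3O2

Heavy atoms from the SMILES: 10 C, 1 Cl, 3 N, 2 O.
Implicit hydrogens by atom environment:
  4 × C: 2 H each → 8
  3 × C (aromatic): no H
  2 × N (aromatic): no H
  1 × C: 3 H
  1 × C (aromatic): 1 H
  1 × C: no H
  1 × Cl: no H
  1 × N: 1 H
  1 × O: 1 H
  1 × O: no H
  Total hydrogens = 14.
Molecular formula: C10H14ClN3O2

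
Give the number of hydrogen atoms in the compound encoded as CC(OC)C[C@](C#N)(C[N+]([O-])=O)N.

13

Hydrogens are implicit in SMILES; fill each atom to its normal valence:
  2 × C: 3 H each → 6
  2 × C: 2 H each → 4
  2 × C: no H
  2 × O: no H
  1 × C: 1 H
  1 × N: 2 H
  1 × N (charge +1): no H
  1 × N: no H
  1 × O (charge -1): no H
  Total hydrogens = 13.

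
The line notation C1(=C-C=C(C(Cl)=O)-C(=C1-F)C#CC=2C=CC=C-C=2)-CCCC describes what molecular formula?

C19H16ClFO

Heavy atoms from the SMILES: 19 C, 1 Cl, 1 F, 1 O.
Implicit hydrogens by atom environment:
  7 × C (aromatic): 1 H each → 7
  5 × C (aromatic): no H
  3 × C: 2 H each → 6
  3 × C: no H
  1 × C: 3 H
  1 × Cl: no H
  1 × F: no H
  1 × O: no H
  Total hydrogens = 16.
Molecular formula: C19H16ClFO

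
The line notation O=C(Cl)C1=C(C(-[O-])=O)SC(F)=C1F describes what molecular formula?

C6ClF2O3S-

Heavy atoms from the SMILES: 6 C, 1 Cl, 2 F, 3 O, 1 S.
Implicit hydrogens by atom environment:
  4 × C (aromatic): no H
  2 × C: no H
  2 × F: no H
  2 × O: no H
  1 × Cl: no H
  1 × O (charge -1): no H
  1 × S (aromatic): no H
  Total hydrogens = 0.
Net charge -1.
Molecular formula: C6ClF2O3S-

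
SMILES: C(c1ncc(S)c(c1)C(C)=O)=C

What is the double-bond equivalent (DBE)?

6

Molecular formula from the SMILES: C9H9NOS.
DoU = (2C + 2 + N − H − X)/2 = (2·9 + 2 + 1 − 9 − 0)/2 = 12/2 = 6.
(Structurally: 1 ring(s) + 5 π bond(s) = 6.)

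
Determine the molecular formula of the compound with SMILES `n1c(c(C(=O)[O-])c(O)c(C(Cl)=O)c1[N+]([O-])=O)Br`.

Heavy atoms from the SMILES: 1 Br, 7 C, 1 Cl, 2 N, 6 O.
Implicit hydrogens by atom environment:
  5 × C (aromatic): no H
  3 × O: no H
  2 × C: no H
  2 × O (charge -1): no H
  1 × Br: no H
  1 × Cl: no H
  1 × N (aromatic): no H
  1 × N (charge +1): no H
  1 × O: 1 H
  Total hydrogens = 1.
Net charge -1.
Molecular formula: C7HBrClN2O6-

C7HBrClN2O6-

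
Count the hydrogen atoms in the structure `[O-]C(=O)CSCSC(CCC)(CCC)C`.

Hydrogens are implicit in SMILES; fill each atom to its normal valence:
  6 × C: 2 H each → 12
  3 × C: 3 H each → 9
  2 × C: no H
  2 × S: no H
  1 × O: no H
  1 × O (charge -1): no H
  Total hydrogens = 21.

21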